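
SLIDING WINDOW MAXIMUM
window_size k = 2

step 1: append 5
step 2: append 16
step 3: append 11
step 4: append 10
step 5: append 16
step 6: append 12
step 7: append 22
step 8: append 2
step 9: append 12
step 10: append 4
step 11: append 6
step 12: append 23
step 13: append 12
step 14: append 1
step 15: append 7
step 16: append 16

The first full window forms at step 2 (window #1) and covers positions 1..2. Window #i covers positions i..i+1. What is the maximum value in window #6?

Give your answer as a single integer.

Answer: 22

Derivation:
step 1: append 5 -> window=[5] (not full yet)
step 2: append 16 -> window=[5, 16] -> max=16
step 3: append 11 -> window=[16, 11] -> max=16
step 4: append 10 -> window=[11, 10] -> max=11
step 5: append 16 -> window=[10, 16] -> max=16
step 6: append 12 -> window=[16, 12] -> max=16
step 7: append 22 -> window=[12, 22] -> max=22
Window #6 max = 22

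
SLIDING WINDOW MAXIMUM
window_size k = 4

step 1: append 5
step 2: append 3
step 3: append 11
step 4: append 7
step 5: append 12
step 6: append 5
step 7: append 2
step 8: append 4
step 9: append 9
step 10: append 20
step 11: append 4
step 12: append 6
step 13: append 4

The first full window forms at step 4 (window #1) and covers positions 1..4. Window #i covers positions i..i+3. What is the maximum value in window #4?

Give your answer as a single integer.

step 1: append 5 -> window=[5] (not full yet)
step 2: append 3 -> window=[5, 3] (not full yet)
step 3: append 11 -> window=[5, 3, 11] (not full yet)
step 4: append 7 -> window=[5, 3, 11, 7] -> max=11
step 5: append 12 -> window=[3, 11, 7, 12] -> max=12
step 6: append 5 -> window=[11, 7, 12, 5] -> max=12
step 7: append 2 -> window=[7, 12, 5, 2] -> max=12
Window #4 max = 12

Answer: 12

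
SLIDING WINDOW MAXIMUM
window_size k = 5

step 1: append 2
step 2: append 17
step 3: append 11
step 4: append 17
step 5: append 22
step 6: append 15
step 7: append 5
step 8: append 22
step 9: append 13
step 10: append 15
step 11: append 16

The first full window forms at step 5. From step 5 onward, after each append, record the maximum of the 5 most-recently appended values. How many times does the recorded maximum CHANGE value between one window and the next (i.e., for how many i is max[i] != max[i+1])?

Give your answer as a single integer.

Answer: 0

Derivation:
step 1: append 2 -> window=[2] (not full yet)
step 2: append 17 -> window=[2, 17] (not full yet)
step 3: append 11 -> window=[2, 17, 11] (not full yet)
step 4: append 17 -> window=[2, 17, 11, 17] (not full yet)
step 5: append 22 -> window=[2, 17, 11, 17, 22] -> max=22
step 6: append 15 -> window=[17, 11, 17, 22, 15] -> max=22
step 7: append 5 -> window=[11, 17, 22, 15, 5] -> max=22
step 8: append 22 -> window=[17, 22, 15, 5, 22] -> max=22
step 9: append 13 -> window=[22, 15, 5, 22, 13] -> max=22
step 10: append 15 -> window=[15, 5, 22, 13, 15] -> max=22
step 11: append 16 -> window=[5, 22, 13, 15, 16] -> max=22
Recorded maximums: 22 22 22 22 22 22 22
Changes between consecutive maximums: 0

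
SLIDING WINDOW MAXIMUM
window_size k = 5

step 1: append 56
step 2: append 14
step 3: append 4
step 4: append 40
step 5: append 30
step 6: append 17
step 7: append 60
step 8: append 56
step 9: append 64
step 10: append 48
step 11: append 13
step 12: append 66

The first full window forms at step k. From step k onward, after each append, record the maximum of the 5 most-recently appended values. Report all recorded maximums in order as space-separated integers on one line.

step 1: append 56 -> window=[56] (not full yet)
step 2: append 14 -> window=[56, 14] (not full yet)
step 3: append 4 -> window=[56, 14, 4] (not full yet)
step 4: append 40 -> window=[56, 14, 4, 40] (not full yet)
step 5: append 30 -> window=[56, 14, 4, 40, 30] -> max=56
step 6: append 17 -> window=[14, 4, 40, 30, 17] -> max=40
step 7: append 60 -> window=[4, 40, 30, 17, 60] -> max=60
step 8: append 56 -> window=[40, 30, 17, 60, 56] -> max=60
step 9: append 64 -> window=[30, 17, 60, 56, 64] -> max=64
step 10: append 48 -> window=[17, 60, 56, 64, 48] -> max=64
step 11: append 13 -> window=[60, 56, 64, 48, 13] -> max=64
step 12: append 66 -> window=[56, 64, 48, 13, 66] -> max=66

Answer: 56 40 60 60 64 64 64 66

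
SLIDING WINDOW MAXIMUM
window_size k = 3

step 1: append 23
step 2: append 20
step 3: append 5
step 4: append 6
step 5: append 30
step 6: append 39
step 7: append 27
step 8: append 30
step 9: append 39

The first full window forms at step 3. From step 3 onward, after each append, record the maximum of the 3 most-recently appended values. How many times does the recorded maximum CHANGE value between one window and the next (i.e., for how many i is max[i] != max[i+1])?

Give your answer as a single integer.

Answer: 3

Derivation:
step 1: append 23 -> window=[23] (not full yet)
step 2: append 20 -> window=[23, 20] (not full yet)
step 3: append 5 -> window=[23, 20, 5] -> max=23
step 4: append 6 -> window=[20, 5, 6] -> max=20
step 5: append 30 -> window=[5, 6, 30] -> max=30
step 6: append 39 -> window=[6, 30, 39] -> max=39
step 7: append 27 -> window=[30, 39, 27] -> max=39
step 8: append 30 -> window=[39, 27, 30] -> max=39
step 9: append 39 -> window=[27, 30, 39] -> max=39
Recorded maximums: 23 20 30 39 39 39 39
Changes between consecutive maximums: 3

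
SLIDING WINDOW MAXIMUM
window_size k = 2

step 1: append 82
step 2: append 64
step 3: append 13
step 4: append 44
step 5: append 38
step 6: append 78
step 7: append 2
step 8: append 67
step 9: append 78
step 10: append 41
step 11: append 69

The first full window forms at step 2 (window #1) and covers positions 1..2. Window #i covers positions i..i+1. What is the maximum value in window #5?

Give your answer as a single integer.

step 1: append 82 -> window=[82] (not full yet)
step 2: append 64 -> window=[82, 64] -> max=82
step 3: append 13 -> window=[64, 13] -> max=64
step 4: append 44 -> window=[13, 44] -> max=44
step 5: append 38 -> window=[44, 38] -> max=44
step 6: append 78 -> window=[38, 78] -> max=78
Window #5 max = 78

Answer: 78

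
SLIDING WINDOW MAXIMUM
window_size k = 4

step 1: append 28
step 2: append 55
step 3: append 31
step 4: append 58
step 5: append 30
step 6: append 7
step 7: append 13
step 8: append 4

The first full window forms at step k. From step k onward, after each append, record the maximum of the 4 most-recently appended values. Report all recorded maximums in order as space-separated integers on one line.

step 1: append 28 -> window=[28] (not full yet)
step 2: append 55 -> window=[28, 55] (not full yet)
step 3: append 31 -> window=[28, 55, 31] (not full yet)
step 4: append 58 -> window=[28, 55, 31, 58] -> max=58
step 5: append 30 -> window=[55, 31, 58, 30] -> max=58
step 6: append 7 -> window=[31, 58, 30, 7] -> max=58
step 7: append 13 -> window=[58, 30, 7, 13] -> max=58
step 8: append 4 -> window=[30, 7, 13, 4] -> max=30

Answer: 58 58 58 58 30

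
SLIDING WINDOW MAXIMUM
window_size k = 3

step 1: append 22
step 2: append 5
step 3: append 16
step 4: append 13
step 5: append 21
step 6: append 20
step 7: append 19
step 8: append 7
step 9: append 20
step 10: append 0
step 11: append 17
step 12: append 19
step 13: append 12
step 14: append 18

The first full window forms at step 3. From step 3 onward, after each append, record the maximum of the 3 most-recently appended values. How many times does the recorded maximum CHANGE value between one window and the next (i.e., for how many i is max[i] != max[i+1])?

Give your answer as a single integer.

Answer: 4

Derivation:
step 1: append 22 -> window=[22] (not full yet)
step 2: append 5 -> window=[22, 5] (not full yet)
step 3: append 16 -> window=[22, 5, 16] -> max=22
step 4: append 13 -> window=[5, 16, 13] -> max=16
step 5: append 21 -> window=[16, 13, 21] -> max=21
step 6: append 20 -> window=[13, 21, 20] -> max=21
step 7: append 19 -> window=[21, 20, 19] -> max=21
step 8: append 7 -> window=[20, 19, 7] -> max=20
step 9: append 20 -> window=[19, 7, 20] -> max=20
step 10: append 0 -> window=[7, 20, 0] -> max=20
step 11: append 17 -> window=[20, 0, 17] -> max=20
step 12: append 19 -> window=[0, 17, 19] -> max=19
step 13: append 12 -> window=[17, 19, 12] -> max=19
step 14: append 18 -> window=[19, 12, 18] -> max=19
Recorded maximums: 22 16 21 21 21 20 20 20 20 19 19 19
Changes between consecutive maximums: 4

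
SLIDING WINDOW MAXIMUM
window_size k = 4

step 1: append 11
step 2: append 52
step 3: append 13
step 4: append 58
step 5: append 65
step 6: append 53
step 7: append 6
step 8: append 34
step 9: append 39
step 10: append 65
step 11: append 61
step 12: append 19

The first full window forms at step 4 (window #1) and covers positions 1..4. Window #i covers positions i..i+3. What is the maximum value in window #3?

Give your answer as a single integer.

Answer: 65

Derivation:
step 1: append 11 -> window=[11] (not full yet)
step 2: append 52 -> window=[11, 52] (not full yet)
step 3: append 13 -> window=[11, 52, 13] (not full yet)
step 4: append 58 -> window=[11, 52, 13, 58] -> max=58
step 5: append 65 -> window=[52, 13, 58, 65] -> max=65
step 6: append 53 -> window=[13, 58, 65, 53] -> max=65
Window #3 max = 65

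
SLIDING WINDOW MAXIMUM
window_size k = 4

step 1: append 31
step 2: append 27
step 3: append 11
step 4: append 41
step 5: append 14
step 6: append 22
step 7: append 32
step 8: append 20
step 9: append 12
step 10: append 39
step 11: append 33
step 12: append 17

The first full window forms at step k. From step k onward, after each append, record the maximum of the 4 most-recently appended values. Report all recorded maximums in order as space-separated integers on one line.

step 1: append 31 -> window=[31] (not full yet)
step 2: append 27 -> window=[31, 27] (not full yet)
step 3: append 11 -> window=[31, 27, 11] (not full yet)
step 4: append 41 -> window=[31, 27, 11, 41] -> max=41
step 5: append 14 -> window=[27, 11, 41, 14] -> max=41
step 6: append 22 -> window=[11, 41, 14, 22] -> max=41
step 7: append 32 -> window=[41, 14, 22, 32] -> max=41
step 8: append 20 -> window=[14, 22, 32, 20] -> max=32
step 9: append 12 -> window=[22, 32, 20, 12] -> max=32
step 10: append 39 -> window=[32, 20, 12, 39] -> max=39
step 11: append 33 -> window=[20, 12, 39, 33] -> max=39
step 12: append 17 -> window=[12, 39, 33, 17] -> max=39

Answer: 41 41 41 41 32 32 39 39 39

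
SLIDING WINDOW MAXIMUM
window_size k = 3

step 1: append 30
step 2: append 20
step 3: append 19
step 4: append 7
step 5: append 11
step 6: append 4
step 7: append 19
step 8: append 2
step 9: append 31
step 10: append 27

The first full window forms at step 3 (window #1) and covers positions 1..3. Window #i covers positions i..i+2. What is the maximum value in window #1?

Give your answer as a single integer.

step 1: append 30 -> window=[30] (not full yet)
step 2: append 20 -> window=[30, 20] (not full yet)
step 3: append 19 -> window=[30, 20, 19] -> max=30
Window #1 max = 30

Answer: 30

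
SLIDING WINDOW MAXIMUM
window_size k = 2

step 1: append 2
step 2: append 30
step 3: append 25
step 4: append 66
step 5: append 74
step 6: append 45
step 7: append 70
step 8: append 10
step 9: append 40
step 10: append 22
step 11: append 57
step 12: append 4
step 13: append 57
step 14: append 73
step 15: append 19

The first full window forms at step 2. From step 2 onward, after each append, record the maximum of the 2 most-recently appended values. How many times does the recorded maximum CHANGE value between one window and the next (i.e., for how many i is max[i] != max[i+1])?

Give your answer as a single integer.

step 1: append 2 -> window=[2] (not full yet)
step 2: append 30 -> window=[2, 30] -> max=30
step 3: append 25 -> window=[30, 25] -> max=30
step 4: append 66 -> window=[25, 66] -> max=66
step 5: append 74 -> window=[66, 74] -> max=74
step 6: append 45 -> window=[74, 45] -> max=74
step 7: append 70 -> window=[45, 70] -> max=70
step 8: append 10 -> window=[70, 10] -> max=70
step 9: append 40 -> window=[10, 40] -> max=40
step 10: append 22 -> window=[40, 22] -> max=40
step 11: append 57 -> window=[22, 57] -> max=57
step 12: append 4 -> window=[57, 4] -> max=57
step 13: append 57 -> window=[4, 57] -> max=57
step 14: append 73 -> window=[57, 73] -> max=73
step 15: append 19 -> window=[73, 19] -> max=73
Recorded maximums: 30 30 66 74 74 70 70 40 40 57 57 57 73 73
Changes between consecutive maximums: 6

Answer: 6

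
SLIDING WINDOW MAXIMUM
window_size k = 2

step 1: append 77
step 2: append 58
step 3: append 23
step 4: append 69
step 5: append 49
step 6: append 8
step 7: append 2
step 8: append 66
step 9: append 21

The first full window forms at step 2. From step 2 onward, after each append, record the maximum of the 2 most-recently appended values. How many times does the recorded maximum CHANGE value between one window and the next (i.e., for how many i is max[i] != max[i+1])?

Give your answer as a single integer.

Answer: 5

Derivation:
step 1: append 77 -> window=[77] (not full yet)
step 2: append 58 -> window=[77, 58] -> max=77
step 3: append 23 -> window=[58, 23] -> max=58
step 4: append 69 -> window=[23, 69] -> max=69
step 5: append 49 -> window=[69, 49] -> max=69
step 6: append 8 -> window=[49, 8] -> max=49
step 7: append 2 -> window=[8, 2] -> max=8
step 8: append 66 -> window=[2, 66] -> max=66
step 9: append 21 -> window=[66, 21] -> max=66
Recorded maximums: 77 58 69 69 49 8 66 66
Changes between consecutive maximums: 5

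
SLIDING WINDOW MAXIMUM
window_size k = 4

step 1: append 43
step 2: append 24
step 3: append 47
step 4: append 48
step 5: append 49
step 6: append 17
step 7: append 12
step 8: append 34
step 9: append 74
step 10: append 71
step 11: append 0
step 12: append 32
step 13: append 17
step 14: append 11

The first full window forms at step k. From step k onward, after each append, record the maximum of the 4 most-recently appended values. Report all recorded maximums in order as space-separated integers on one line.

Answer: 48 49 49 49 49 74 74 74 74 71 32

Derivation:
step 1: append 43 -> window=[43] (not full yet)
step 2: append 24 -> window=[43, 24] (not full yet)
step 3: append 47 -> window=[43, 24, 47] (not full yet)
step 4: append 48 -> window=[43, 24, 47, 48] -> max=48
step 5: append 49 -> window=[24, 47, 48, 49] -> max=49
step 6: append 17 -> window=[47, 48, 49, 17] -> max=49
step 7: append 12 -> window=[48, 49, 17, 12] -> max=49
step 8: append 34 -> window=[49, 17, 12, 34] -> max=49
step 9: append 74 -> window=[17, 12, 34, 74] -> max=74
step 10: append 71 -> window=[12, 34, 74, 71] -> max=74
step 11: append 0 -> window=[34, 74, 71, 0] -> max=74
step 12: append 32 -> window=[74, 71, 0, 32] -> max=74
step 13: append 17 -> window=[71, 0, 32, 17] -> max=71
step 14: append 11 -> window=[0, 32, 17, 11] -> max=32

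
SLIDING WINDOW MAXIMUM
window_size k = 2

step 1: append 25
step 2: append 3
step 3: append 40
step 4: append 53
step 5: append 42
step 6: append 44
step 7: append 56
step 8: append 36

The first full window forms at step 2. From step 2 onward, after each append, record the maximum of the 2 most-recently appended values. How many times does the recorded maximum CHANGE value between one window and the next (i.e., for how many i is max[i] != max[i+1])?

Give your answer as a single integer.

step 1: append 25 -> window=[25] (not full yet)
step 2: append 3 -> window=[25, 3] -> max=25
step 3: append 40 -> window=[3, 40] -> max=40
step 4: append 53 -> window=[40, 53] -> max=53
step 5: append 42 -> window=[53, 42] -> max=53
step 6: append 44 -> window=[42, 44] -> max=44
step 7: append 56 -> window=[44, 56] -> max=56
step 8: append 36 -> window=[56, 36] -> max=56
Recorded maximums: 25 40 53 53 44 56 56
Changes between consecutive maximums: 4

Answer: 4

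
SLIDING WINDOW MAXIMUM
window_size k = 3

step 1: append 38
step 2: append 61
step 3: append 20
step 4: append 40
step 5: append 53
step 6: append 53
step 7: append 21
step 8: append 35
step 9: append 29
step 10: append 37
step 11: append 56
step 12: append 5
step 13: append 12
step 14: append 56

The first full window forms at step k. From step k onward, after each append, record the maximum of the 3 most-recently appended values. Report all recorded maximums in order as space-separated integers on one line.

step 1: append 38 -> window=[38] (not full yet)
step 2: append 61 -> window=[38, 61] (not full yet)
step 3: append 20 -> window=[38, 61, 20] -> max=61
step 4: append 40 -> window=[61, 20, 40] -> max=61
step 5: append 53 -> window=[20, 40, 53] -> max=53
step 6: append 53 -> window=[40, 53, 53] -> max=53
step 7: append 21 -> window=[53, 53, 21] -> max=53
step 8: append 35 -> window=[53, 21, 35] -> max=53
step 9: append 29 -> window=[21, 35, 29] -> max=35
step 10: append 37 -> window=[35, 29, 37] -> max=37
step 11: append 56 -> window=[29, 37, 56] -> max=56
step 12: append 5 -> window=[37, 56, 5] -> max=56
step 13: append 12 -> window=[56, 5, 12] -> max=56
step 14: append 56 -> window=[5, 12, 56] -> max=56

Answer: 61 61 53 53 53 53 35 37 56 56 56 56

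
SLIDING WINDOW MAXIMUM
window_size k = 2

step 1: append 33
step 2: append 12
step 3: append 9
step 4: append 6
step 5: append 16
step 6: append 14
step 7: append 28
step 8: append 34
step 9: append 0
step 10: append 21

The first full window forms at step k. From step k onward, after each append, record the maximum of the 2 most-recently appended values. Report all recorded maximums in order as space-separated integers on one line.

Answer: 33 12 9 16 16 28 34 34 21

Derivation:
step 1: append 33 -> window=[33] (not full yet)
step 2: append 12 -> window=[33, 12] -> max=33
step 3: append 9 -> window=[12, 9] -> max=12
step 4: append 6 -> window=[9, 6] -> max=9
step 5: append 16 -> window=[6, 16] -> max=16
step 6: append 14 -> window=[16, 14] -> max=16
step 7: append 28 -> window=[14, 28] -> max=28
step 8: append 34 -> window=[28, 34] -> max=34
step 9: append 0 -> window=[34, 0] -> max=34
step 10: append 21 -> window=[0, 21] -> max=21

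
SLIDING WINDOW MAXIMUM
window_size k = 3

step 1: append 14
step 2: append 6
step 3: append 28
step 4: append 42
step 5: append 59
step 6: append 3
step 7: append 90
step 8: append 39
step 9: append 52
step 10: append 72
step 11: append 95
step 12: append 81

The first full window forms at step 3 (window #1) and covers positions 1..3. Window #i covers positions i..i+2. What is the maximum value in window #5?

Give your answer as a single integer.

Answer: 90

Derivation:
step 1: append 14 -> window=[14] (not full yet)
step 2: append 6 -> window=[14, 6] (not full yet)
step 3: append 28 -> window=[14, 6, 28] -> max=28
step 4: append 42 -> window=[6, 28, 42] -> max=42
step 5: append 59 -> window=[28, 42, 59] -> max=59
step 6: append 3 -> window=[42, 59, 3] -> max=59
step 7: append 90 -> window=[59, 3, 90] -> max=90
Window #5 max = 90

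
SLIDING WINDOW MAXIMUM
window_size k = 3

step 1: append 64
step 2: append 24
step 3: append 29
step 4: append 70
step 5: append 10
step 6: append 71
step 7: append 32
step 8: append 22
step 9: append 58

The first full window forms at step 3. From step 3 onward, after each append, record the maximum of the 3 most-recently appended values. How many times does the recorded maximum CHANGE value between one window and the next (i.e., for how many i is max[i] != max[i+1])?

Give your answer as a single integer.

Answer: 3

Derivation:
step 1: append 64 -> window=[64] (not full yet)
step 2: append 24 -> window=[64, 24] (not full yet)
step 3: append 29 -> window=[64, 24, 29] -> max=64
step 4: append 70 -> window=[24, 29, 70] -> max=70
step 5: append 10 -> window=[29, 70, 10] -> max=70
step 6: append 71 -> window=[70, 10, 71] -> max=71
step 7: append 32 -> window=[10, 71, 32] -> max=71
step 8: append 22 -> window=[71, 32, 22] -> max=71
step 9: append 58 -> window=[32, 22, 58] -> max=58
Recorded maximums: 64 70 70 71 71 71 58
Changes between consecutive maximums: 3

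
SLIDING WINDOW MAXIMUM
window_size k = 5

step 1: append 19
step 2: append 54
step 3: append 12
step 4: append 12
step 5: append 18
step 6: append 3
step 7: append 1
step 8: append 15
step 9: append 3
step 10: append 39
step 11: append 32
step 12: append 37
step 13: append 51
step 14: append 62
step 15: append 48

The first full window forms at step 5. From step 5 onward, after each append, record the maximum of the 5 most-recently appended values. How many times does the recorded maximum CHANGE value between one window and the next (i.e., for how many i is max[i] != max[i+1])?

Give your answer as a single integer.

step 1: append 19 -> window=[19] (not full yet)
step 2: append 54 -> window=[19, 54] (not full yet)
step 3: append 12 -> window=[19, 54, 12] (not full yet)
step 4: append 12 -> window=[19, 54, 12, 12] (not full yet)
step 5: append 18 -> window=[19, 54, 12, 12, 18] -> max=54
step 6: append 3 -> window=[54, 12, 12, 18, 3] -> max=54
step 7: append 1 -> window=[12, 12, 18, 3, 1] -> max=18
step 8: append 15 -> window=[12, 18, 3, 1, 15] -> max=18
step 9: append 3 -> window=[18, 3, 1, 15, 3] -> max=18
step 10: append 39 -> window=[3, 1, 15, 3, 39] -> max=39
step 11: append 32 -> window=[1, 15, 3, 39, 32] -> max=39
step 12: append 37 -> window=[15, 3, 39, 32, 37] -> max=39
step 13: append 51 -> window=[3, 39, 32, 37, 51] -> max=51
step 14: append 62 -> window=[39, 32, 37, 51, 62] -> max=62
step 15: append 48 -> window=[32, 37, 51, 62, 48] -> max=62
Recorded maximums: 54 54 18 18 18 39 39 39 51 62 62
Changes between consecutive maximums: 4

Answer: 4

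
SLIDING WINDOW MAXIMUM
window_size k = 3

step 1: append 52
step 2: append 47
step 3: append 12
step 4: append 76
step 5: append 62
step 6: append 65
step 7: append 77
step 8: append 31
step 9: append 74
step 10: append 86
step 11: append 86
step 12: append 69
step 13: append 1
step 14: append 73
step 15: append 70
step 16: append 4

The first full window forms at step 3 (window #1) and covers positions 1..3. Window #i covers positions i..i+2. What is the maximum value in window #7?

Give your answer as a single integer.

step 1: append 52 -> window=[52] (not full yet)
step 2: append 47 -> window=[52, 47] (not full yet)
step 3: append 12 -> window=[52, 47, 12] -> max=52
step 4: append 76 -> window=[47, 12, 76] -> max=76
step 5: append 62 -> window=[12, 76, 62] -> max=76
step 6: append 65 -> window=[76, 62, 65] -> max=76
step 7: append 77 -> window=[62, 65, 77] -> max=77
step 8: append 31 -> window=[65, 77, 31] -> max=77
step 9: append 74 -> window=[77, 31, 74] -> max=77
Window #7 max = 77

Answer: 77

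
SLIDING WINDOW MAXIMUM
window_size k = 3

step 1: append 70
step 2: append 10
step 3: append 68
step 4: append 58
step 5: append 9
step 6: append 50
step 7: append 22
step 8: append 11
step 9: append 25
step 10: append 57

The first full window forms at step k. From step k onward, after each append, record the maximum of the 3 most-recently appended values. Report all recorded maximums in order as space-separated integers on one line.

step 1: append 70 -> window=[70] (not full yet)
step 2: append 10 -> window=[70, 10] (not full yet)
step 3: append 68 -> window=[70, 10, 68] -> max=70
step 4: append 58 -> window=[10, 68, 58] -> max=68
step 5: append 9 -> window=[68, 58, 9] -> max=68
step 6: append 50 -> window=[58, 9, 50] -> max=58
step 7: append 22 -> window=[9, 50, 22] -> max=50
step 8: append 11 -> window=[50, 22, 11] -> max=50
step 9: append 25 -> window=[22, 11, 25] -> max=25
step 10: append 57 -> window=[11, 25, 57] -> max=57

Answer: 70 68 68 58 50 50 25 57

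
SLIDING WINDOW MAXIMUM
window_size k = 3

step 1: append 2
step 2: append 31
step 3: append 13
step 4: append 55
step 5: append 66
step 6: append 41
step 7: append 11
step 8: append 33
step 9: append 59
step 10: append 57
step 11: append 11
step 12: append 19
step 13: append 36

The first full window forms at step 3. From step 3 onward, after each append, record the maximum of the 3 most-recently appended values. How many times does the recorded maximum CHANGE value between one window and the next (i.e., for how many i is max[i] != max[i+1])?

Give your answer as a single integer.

Answer: 6

Derivation:
step 1: append 2 -> window=[2] (not full yet)
step 2: append 31 -> window=[2, 31] (not full yet)
step 3: append 13 -> window=[2, 31, 13] -> max=31
step 4: append 55 -> window=[31, 13, 55] -> max=55
step 5: append 66 -> window=[13, 55, 66] -> max=66
step 6: append 41 -> window=[55, 66, 41] -> max=66
step 7: append 11 -> window=[66, 41, 11] -> max=66
step 8: append 33 -> window=[41, 11, 33] -> max=41
step 9: append 59 -> window=[11, 33, 59] -> max=59
step 10: append 57 -> window=[33, 59, 57] -> max=59
step 11: append 11 -> window=[59, 57, 11] -> max=59
step 12: append 19 -> window=[57, 11, 19] -> max=57
step 13: append 36 -> window=[11, 19, 36] -> max=36
Recorded maximums: 31 55 66 66 66 41 59 59 59 57 36
Changes between consecutive maximums: 6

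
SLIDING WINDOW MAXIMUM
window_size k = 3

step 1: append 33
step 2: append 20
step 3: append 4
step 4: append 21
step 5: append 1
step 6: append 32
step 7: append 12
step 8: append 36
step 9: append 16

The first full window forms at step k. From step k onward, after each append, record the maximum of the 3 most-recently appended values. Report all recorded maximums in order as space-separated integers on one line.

Answer: 33 21 21 32 32 36 36

Derivation:
step 1: append 33 -> window=[33] (not full yet)
step 2: append 20 -> window=[33, 20] (not full yet)
step 3: append 4 -> window=[33, 20, 4] -> max=33
step 4: append 21 -> window=[20, 4, 21] -> max=21
step 5: append 1 -> window=[4, 21, 1] -> max=21
step 6: append 32 -> window=[21, 1, 32] -> max=32
step 7: append 12 -> window=[1, 32, 12] -> max=32
step 8: append 36 -> window=[32, 12, 36] -> max=36
step 9: append 16 -> window=[12, 36, 16] -> max=36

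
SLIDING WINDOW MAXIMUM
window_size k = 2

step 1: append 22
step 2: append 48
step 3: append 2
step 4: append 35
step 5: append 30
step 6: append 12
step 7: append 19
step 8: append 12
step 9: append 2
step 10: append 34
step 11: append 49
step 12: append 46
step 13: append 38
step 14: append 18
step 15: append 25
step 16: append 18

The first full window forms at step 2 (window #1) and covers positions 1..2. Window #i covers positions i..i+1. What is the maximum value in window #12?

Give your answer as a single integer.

step 1: append 22 -> window=[22] (not full yet)
step 2: append 48 -> window=[22, 48] -> max=48
step 3: append 2 -> window=[48, 2] -> max=48
step 4: append 35 -> window=[2, 35] -> max=35
step 5: append 30 -> window=[35, 30] -> max=35
step 6: append 12 -> window=[30, 12] -> max=30
step 7: append 19 -> window=[12, 19] -> max=19
step 8: append 12 -> window=[19, 12] -> max=19
step 9: append 2 -> window=[12, 2] -> max=12
step 10: append 34 -> window=[2, 34] -> max=34
step 11: append 49 -> window=[34, 49] -> max=49
step 12: append 46 -> window=[49, 46] -> max=49
step 13: append 38 -> window=[46, 38] -> max=46
Window #12 max = 46

Answer: 46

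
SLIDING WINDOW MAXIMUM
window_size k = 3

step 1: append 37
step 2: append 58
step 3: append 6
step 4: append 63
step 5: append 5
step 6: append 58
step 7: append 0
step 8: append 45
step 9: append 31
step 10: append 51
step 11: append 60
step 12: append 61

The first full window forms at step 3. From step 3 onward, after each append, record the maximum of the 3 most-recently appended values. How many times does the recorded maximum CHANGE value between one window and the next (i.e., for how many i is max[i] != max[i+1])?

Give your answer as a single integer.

step 1: append 37 -> window=[37] (not full yet)
step 2: append 58 -> window=[37, 58] (not full yet)
step 3: append 6 -> window=[37, 58, 6] -> max=58
step 4: append 63 -> window=[58, 6, 63] -> max=63
step 5: append 5 -> window=[6, 63, 5] -> max=63
step 6: append 58 -> window=[63, 5, 58] -> max=63
step 7: append 0 -> window=[5, 58, 0] -> max=58
step 8: append 45 -> window=[58, 0, 45] -> max=58
step 9: append 31 -> window=[0, 45, 31] -> max=45
step 10: append 51 -> window=[45, 31, 51] -> max=51
step 11: append 60 -> window=[31, 51, 60] -> max=60
step 12: append 61 -> window=[51, 60, 61] -> max=61
Recorded maximums: 58 63 63 63 58 58 45 51 60 61
Changes between consecutive maximums: 6

Answer: 6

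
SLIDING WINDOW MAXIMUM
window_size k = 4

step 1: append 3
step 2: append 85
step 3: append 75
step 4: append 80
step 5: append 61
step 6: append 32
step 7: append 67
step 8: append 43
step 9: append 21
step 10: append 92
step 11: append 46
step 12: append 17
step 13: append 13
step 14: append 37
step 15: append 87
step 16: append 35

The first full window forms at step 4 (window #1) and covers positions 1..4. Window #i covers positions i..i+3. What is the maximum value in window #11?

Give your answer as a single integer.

Answer: 46

Derivation:
step 1: append 3 -> window=[3] (not full yet)
step 2: append 85 -> window=[3, 85] (not full yet)
step 3: append 75 -> window=[3, 85, 75] (not full yet)
step 4: append 80 -> window=[3, 85, 75, 80] -> max=85
step 5: append 61 -> window=[85, 75, 80, 61] -> max=85
step 6: append 32 -> window=[75, 80, 61, 32] -> max=80
step 7: append 67 -> window=[80, 61, 32, 67] -> max=80
step 8: append 43 -> window=[61, 32, 67, 43] -> max=67
step 9: append 21 -> window=[32, 67, 43, 21] -> max=67
step 10: append 92 -> window=[67, 43, 21, 92] -> max=92
step 11: append 46 -> window=[43, 21, 92, 46] -> max=92
step 12: append 17 -> window=[21, 92, 46, 17] -> max=92
step 13: append 13 -> window=[92, 46, 17, 13] -> max=92
step 14: append 37 -> window=[46, 17, 13, 37] -> max=46
Window #11 max = 46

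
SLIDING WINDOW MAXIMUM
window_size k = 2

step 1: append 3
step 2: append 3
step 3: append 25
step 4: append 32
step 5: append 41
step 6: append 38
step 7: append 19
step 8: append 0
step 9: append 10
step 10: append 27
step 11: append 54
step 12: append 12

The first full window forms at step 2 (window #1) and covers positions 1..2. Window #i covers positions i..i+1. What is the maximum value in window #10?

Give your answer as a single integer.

step 1: append 3 -> window=[3] (not full yet)
step 2: append 3 -> window=[3, 3] -> max=3
step 3: append 25 -> window=[3, 25] -> max=25
step 4: append 32 -> window=[25, 32] -> max=32
step 5: append 41 -> window=[32, 41] -> max=41
step 6: append 38 -> window=[41, 38] -> max=41
step 7: append 19 -> window=[38, 19] -> max=38
step 8: append 0 -> window=[19, 0] -> max=19
step 9: append 10 -> window=[0, 10] -> max=10
step 10: append 27 -> window=[10, 27] -> max=27
step 11: append 54 -> window=[27, 54] -> max=54
Window #10 max = 54

Answer: 54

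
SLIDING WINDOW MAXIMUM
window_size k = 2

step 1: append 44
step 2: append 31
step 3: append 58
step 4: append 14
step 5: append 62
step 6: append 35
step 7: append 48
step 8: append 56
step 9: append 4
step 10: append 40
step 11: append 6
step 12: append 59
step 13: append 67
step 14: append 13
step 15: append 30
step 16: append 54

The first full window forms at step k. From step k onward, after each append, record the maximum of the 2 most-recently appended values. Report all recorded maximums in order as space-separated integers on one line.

step 1: append 44 -> window=[44] (not full yet)
step 2: append 31 -> window=[44, 31] -> max=44
step 3: append 58 -> window=[31, 58] -> max=58
step 4: append 14 -> window=[58, 14] -> max=58
step 5: append 62 -> window=[14, 62] -> max=62
step 6: append 35 -> window=[62, 35] -> max=62
step 7: append 48 -> window=[35, 48] -> max=48
step 8: append 56 -> window=[48, 56] -> max=56
step 9: append 4 -> window=[56, 4] -> max=56
step 10: append 40 -> window=[4, 40] -> max=40
step 11: append 6 -> window=[40, 6] -> max=40
step 12: append 59 -> window=[6, 59] -> max=59
step 13: append 67 -> window=[59, 67] -> max=67
step 14: append 13 -> window=[67, 13] -> max=67
step 15: append 30 -> window=[13, 30] -> max=30
step 16: append 54 -> window=[30, 54] -> max=54

Answer: 44 58 58 62 62 48 56 56 40 40 59 67 67 30 54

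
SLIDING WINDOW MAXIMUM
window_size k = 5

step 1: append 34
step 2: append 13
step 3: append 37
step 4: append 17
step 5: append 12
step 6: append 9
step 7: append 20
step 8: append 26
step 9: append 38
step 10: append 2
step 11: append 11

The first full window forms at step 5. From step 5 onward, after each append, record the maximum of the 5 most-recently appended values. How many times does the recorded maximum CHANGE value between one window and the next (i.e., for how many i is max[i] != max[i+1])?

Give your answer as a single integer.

step 1: append 34 -> window=[34] (not full yet)
step 2: append 13 -> window=[34, 13] (not full yet)
step 3: append 37 -> window=[34, 13, 37] (not full yet)
step 4: append 17 -> window=[34, 13, 37, 17] (not full yet)
step 5: append 12 -> window=[34, 13, 37, 17, 12] -> max=37
step 6: append 9 -> window=[13, 37, 17, 12, 9] -> max=37
step 7: append 20 -> window=[37, 17, 12, 9, 20] -> max=37
step 8: append 26 -> window=[17, 12, 9, 20, 26] -> max=26
step 9: append 38 -> window=[12, 9, 20, 26, 38] -> max=38
step 10: append 2 -> window=[9, 20, 26, 38, 2] -> max=38
step 11: append 11 -> window=[20, 26, 38, 2, 11] -> max=38
Recorded maximums: 37 37 37 26 38 38 38
Changes between consecutive maximums: 2

Answer: 2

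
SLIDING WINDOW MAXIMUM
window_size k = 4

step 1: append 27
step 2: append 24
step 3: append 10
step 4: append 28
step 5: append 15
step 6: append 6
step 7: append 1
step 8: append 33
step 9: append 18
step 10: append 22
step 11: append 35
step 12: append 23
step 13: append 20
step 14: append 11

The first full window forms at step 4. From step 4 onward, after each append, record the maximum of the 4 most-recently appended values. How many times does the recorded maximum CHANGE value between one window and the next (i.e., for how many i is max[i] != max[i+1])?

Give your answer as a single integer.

Answer: 2

Derivation:
step 1: append 27 -> window=[27] (not full yet)
step 2: append 24 -> window=[27, 24] (not full yet)
step 3: append 10 -> window=[27, 24, 10] (not full yet)
step 4: append 28 -> window=[27, 24, 10, 28] -> max=28
step 5: append 15 -> window=[24, 10, 28, 15] -> max=28
step 6: append 6 -> window=[10, 28, 15, 6] -> max=28
step 7: append 1 -> window=[28, 15, 6, 1] -> max=28
step 8: append 33 -> window=[15, 6, 1, 33] -> max=33
step 9: append 18 -> window=[6, 1, 33, 18] -> max=33
step 10: append 22 -> window=[1, 33, 18, 22] -> max=33
step 11: append 35 -> window=[33, 18, 22, 35] -> max=35
step 12: append 23 -> window=[18, 22, 35, 23] -> max=35
step 13: append 20 -> window=[22, 35, 23, 20] -> max=35
step 14: append 11 -> window=[35, 23, 20, 11] -> max=35
Recorded maximums: 28 28 28 28 33 33 33 35 35 35 35
Changes between consecutive maximums: 2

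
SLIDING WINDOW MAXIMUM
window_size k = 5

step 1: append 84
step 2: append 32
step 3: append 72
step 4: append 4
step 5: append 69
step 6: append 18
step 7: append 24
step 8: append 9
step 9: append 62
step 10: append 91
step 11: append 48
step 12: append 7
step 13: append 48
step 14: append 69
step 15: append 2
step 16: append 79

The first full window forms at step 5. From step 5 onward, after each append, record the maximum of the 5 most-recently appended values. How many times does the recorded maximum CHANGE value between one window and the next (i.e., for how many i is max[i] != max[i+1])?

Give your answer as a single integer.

Answer: 5

Derivation:
step 1: append 84 -> window=[84] (not full yet)
step 2: append 32 -> window=[84, 32] (not full yet)
step 3: append 72 -> window=[84, 32, 72] (not full yet)
step 4: append 4 -> window=[84, 32, 72, 4] (not full yet)
step 5: append 69 -> window=[84, 32, 72, 4, 69] -> max=84
step 6: append 18 -> window=[32, 72, 4, 69, 18] -> max=72
step 7: append 24 -> window=[72, 4, 69, 18, 24] -> max=72
step 8: append 9 -> window=[4, 69, 18, 24, 9] -> max=69
step 9: append 62 -> window=[69, 18, 24, 9, 62] -> max=69
step 10: append 91 -> window=[18, 24, 9, 62, 91] -> max=91
step 11: append 48 -> window=[24, 9, 62, 91, 48] -> max=91
step 12: append 7 -> window=[9, 62, 91, 48, 7] -> max=91
step 13: append 48 -> window=[62, 91, 48, 7, 48] -> max=91
step 14: append 69 -> window=[91, 48, 7, 48, 69] -> max=91
step 15: append 2 -> window=[48, 7, 48, 69, 2] -> max=69
step 16: append 79 -> window=[7, 48, 69, 2, 79] -> max=79
Recorded maximums: 84 72 72 69 69 91 91 91 91 91 69 79
Changes between consecutive maximums: 5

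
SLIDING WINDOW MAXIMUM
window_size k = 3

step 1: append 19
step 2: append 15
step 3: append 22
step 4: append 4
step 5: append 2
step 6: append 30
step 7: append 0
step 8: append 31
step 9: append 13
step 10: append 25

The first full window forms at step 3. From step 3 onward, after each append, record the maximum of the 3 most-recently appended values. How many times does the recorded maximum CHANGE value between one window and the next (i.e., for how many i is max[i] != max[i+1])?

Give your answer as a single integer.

step 1: append 19 -> window=[19] (not full yet)
step 2: append 15 -> window=[19, 15] (not full yet)
step 3: append 22 -> window=[19, 15, 22] -> max=22
step 4: append 4 -> window=[15, 22, 4] -> max=22
step 5: append 2 -> window=[22, 4, 2] -> max=22
step 6: append 30 -> window=[4, 2, 30] -> max=30
step 7: append 0 -> window=[2, 30, 0] -> max=30
step 8: append 31 -> window=[30, 0, 31] -> max=31
step 9: append 13 -> window=[0, 31, 13] -> max=31
step 10: append 25 -> window=[31, 13, 25] -> max=31
Recorded maximums: 22 22 22 30 30 31 31 31
Changes between consecutive maximums: 2

Answer: 2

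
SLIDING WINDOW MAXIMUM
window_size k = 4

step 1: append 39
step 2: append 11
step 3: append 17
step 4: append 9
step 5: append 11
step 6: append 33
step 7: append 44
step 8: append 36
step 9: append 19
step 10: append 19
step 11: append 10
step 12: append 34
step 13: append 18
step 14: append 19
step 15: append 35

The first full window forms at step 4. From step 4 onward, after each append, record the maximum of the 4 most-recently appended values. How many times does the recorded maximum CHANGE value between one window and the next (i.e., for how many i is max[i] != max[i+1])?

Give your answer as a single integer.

Answer: 6

Derivation:
step 1: append 39 -> window=[39] (not full yet)
step 2: append 11 -> window=[39, 11] (not full yet)
step 3: append 17 -> window=[39, 11, 17] (not full yet)
step 4: append 9 -> window=[39, 11, 17, 9] -> max=39
step 5: append 11 -> window=[11, 17, 9, 11] -> max=17
step 6: append 33 -> window=[17, 9, 11, 33] -> max=33
step 7: append 44 -> window=[9, 11, 33, 44] -> max=44
step 8: append 36 -> window=[11, 33, 44, 36] -> max=44
step 9: append 19 -> window=[33, 44, 36, 19] -> max=44
step 10: append 19 -> window=[44, 36, 19, 19] -> max=44
step 11: append 10 -> window=[36, 19, 19, 10] -> max=36
step 12: append 34 -> window=[19, 19, 10, 34] -> max=34
step 13: append 18 -> window=[19, 10, 34, 18] -> max=34
step 14: append 19 -> window=[10, 34, 18, 19] -> max=34
step 15: append 35 -> window=[34, 18, 19, 35] -> max=35
Recorded maximums: 39 17 33 44 44 44 44 36 34 34 34 35
Changes between consecutive maximums: 6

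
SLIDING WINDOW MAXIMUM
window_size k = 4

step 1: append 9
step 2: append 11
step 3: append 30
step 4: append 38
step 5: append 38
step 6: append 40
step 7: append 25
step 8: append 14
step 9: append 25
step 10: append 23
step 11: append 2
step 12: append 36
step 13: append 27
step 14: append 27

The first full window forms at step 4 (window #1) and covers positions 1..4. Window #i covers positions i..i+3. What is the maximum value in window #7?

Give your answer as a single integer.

Answer: 25

Derivation:
step 1: append 9 -> window=[9] (not full yet)
step 2: append 11 -> window=[9, 11] (not full yet)
step 3: append 30 -> window=[9, 11, 30] (not full yet)
step 4: append 38 -> window=[9, 11, 30, 38] -> max=38
step 5: append 38 -> window=[11, 30, 38, 38] -> max=38
step 6: append 40 -> window=[30, 38, 38, 40] -> max=40
step 7: append 25 -> window=[38, 38, 40, 25] -> max=40
step 8: append 14 -> window=[38, 40, 25, 14] -> max=40
step 9: append 25 -> window=[40, 25, 14, 25] -> max=40
step 10: append 23 -> window=[25, 14, 25, 23] -> max=25
Window #7 max = 25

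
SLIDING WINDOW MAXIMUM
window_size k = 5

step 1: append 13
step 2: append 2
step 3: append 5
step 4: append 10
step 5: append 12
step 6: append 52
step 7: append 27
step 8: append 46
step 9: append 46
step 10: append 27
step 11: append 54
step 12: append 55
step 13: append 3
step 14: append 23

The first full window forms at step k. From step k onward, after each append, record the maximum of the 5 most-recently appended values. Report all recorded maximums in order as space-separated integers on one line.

Answer: 13 52 52 52 52 52 54 55 55 55

Derivation:
step 1: append 13 -> window=[13] (not full yet)
step 2: append 2 -> window=[13, 2] (not full yet)
step 3: append 5 -> window=[13, 2, 5] (not full yet)
step 4: append 10 -> window=[13, 2, 5, 10] (not full yet)
step 5: append 12 -> window=[13, 2, 5, 10, 12] -> max=13
step 6: append 52 -> window=[2, 5, 10, 12, 52] -> max=52
step 7: append 27 -> window=[5, 10, 12, 52, 27] -> max=52
step 8: append 46 -> window=[10, 12, 52, 27, 46] -> max=52
step 9: append 46 -> window=[12, 52, 27, 46, 46] -> max=52
step 10: append 27 -> window=[52, 27, 46, 46, 27] -> max=52
step 11: append 54 -> window=[27, 46, 46, 27, 54] -> max=54
step 12: append 55 -> window=[46, 46, 27, 54, 55] -> max=55
step 13: append 3 -> window=[46, 27, 54, 55, 3] -> max=55
step 14: append 23 -> window=[27, 54, 55, 3, 23] -> max=55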